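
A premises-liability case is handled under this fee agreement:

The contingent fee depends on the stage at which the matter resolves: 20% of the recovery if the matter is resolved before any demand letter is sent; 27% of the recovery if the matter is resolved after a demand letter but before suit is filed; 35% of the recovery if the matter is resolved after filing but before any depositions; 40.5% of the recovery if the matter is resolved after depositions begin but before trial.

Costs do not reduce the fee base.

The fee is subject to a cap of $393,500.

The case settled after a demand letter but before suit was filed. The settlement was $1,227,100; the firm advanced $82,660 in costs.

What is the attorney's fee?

$331,317.00

Fee base is the gross recovery, $1,227,100; costs are reimbursed separately.
The matter settled after a demand letter but before suit was filed, so the 27% rate applies.
$1,227,100 × 27% = $331,317.00
$331,317.00 is under the $393,500 cap.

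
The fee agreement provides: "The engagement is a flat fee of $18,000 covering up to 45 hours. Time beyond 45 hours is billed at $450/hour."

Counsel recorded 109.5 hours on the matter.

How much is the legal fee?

$47,025.00

Flat fee: $18,000.00
Excess hours: 109.5 − 45 = 64.5
Overrun: 64.5 × $450 = $29,025.00
Total: $18,000.00 + $29,025.00 = $47,025.00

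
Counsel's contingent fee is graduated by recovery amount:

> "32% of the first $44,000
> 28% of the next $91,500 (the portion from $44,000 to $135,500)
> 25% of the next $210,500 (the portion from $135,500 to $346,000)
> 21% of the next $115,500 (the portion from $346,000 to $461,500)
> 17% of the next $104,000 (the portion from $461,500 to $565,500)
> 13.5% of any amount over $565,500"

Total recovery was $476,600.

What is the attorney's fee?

First $44,000 at 32% = $14,080.00
Next $91,500 at 28% = $25,620.00
Next $210,500 at 25% = $52,625.00
Next $115,500 at 21% = $24,255.00
Remaining $15,100 at 17% = $2,567.00
Fee: $14,080.00 + $25,620.00 + $52,625.00 + $24,255.00 + $2,567.00 = $119,147.00

$119,147.00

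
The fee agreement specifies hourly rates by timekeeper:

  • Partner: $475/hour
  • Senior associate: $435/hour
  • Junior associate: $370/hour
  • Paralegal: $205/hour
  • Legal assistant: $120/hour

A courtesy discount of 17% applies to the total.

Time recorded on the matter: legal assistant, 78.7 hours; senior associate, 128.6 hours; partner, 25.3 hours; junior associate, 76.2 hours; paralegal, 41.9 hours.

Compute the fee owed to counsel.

$94,774.38

Partner: 25.3 × $475 = $12,017.50
Senior associate: 128.6 × $435 = $55,941.00
Junior associate: 76.2 × $370 = $28,194.00
Paralegal: 41.9 × $205 = $8,589.50
Legal assistant: 78.7 × $120 = $9,444.00
Subtotal: $114,186.00
Less 17% discount: −$19,411.62
Total: $114,186.00 − $19,411.62 = $94,774.38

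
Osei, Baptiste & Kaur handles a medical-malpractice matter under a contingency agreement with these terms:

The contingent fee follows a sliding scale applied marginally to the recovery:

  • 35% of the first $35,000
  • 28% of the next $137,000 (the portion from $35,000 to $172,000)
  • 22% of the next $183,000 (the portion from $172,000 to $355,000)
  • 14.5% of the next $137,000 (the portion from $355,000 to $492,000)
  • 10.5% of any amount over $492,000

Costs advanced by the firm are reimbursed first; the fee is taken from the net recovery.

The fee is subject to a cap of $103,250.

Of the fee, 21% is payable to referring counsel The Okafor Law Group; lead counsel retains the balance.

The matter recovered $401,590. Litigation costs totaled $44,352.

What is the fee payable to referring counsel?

$19,150.85

Fee base (net of costs): $401,590 − $44,352 = $357,238
First $35,000 at 35% = $12,250.00
Next $137,000 at 28% = $38,360.00
Next $183,000 at 22% = $40,260.00
Remaining $2,238 at 14.5% = $324.51
Fee: $12,250.00 + $38,360.00 + $40,260.00 + $324.51 = $91,194.51
$91,194.51 is under the $103,250 cap.
Referral share: 21% of $91,194.51 = $19,150.85; lead counsel retains $91,194.51 − $19,150.85 = $72,043.66.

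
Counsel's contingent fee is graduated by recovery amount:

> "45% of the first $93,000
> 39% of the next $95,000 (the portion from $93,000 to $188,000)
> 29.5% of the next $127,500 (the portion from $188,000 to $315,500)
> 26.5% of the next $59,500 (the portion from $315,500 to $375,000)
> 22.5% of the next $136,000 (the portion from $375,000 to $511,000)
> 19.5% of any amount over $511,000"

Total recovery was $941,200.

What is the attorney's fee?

First $93,000 at 45% = $41,850.00
Next $95,000 at 39% = $37,050.00
Next $127,500 at 29.5% = $37,612.50
Next $59,500 at 26.5% = $15,767.50
Next $136,000 at 22.5% = $30,600.00
Remaining $430,200 at 19.5% = $83,889.00
Fee: $41,850.00 + $37,050.00 + $37,612.50 + $15,767.50 + $30,600.00 + $83,889.00 = $246,769.00

$246,769.00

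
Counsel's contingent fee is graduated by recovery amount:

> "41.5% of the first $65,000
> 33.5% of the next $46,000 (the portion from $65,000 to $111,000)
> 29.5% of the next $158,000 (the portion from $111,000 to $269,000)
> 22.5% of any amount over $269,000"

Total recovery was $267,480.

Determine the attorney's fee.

$88,546.60

First $65,000 at 41.5% = $26,975.00
Next $46,000 at 33.5% = $15,410.00
Remaining $156,480 at 29.5% = $46,161.60
Fee: $26,975.00 + $15,410.00 + $46,161.60 = $88,546.60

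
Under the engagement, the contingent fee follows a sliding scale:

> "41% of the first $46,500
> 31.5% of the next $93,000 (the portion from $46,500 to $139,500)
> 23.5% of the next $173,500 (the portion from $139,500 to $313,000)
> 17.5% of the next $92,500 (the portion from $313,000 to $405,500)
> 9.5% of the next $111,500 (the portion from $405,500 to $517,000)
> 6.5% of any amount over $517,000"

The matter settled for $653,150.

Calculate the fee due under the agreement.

$124,762.25

First $46,500 at 41% = $19,065.00
Next $93,000 at 31.5% = $29,295.00
Next $173,500 at 23.5% = $40,772.50
Next $92,500 at 17.5% = $16,187.50
Next $111,500 at 9.5% = $10,592.50
Remaining $136,150 at 6.5% = $8,849.75
Fee: $19,065.00 + $29,295.00 + $40,772.50 + $16,187.50 + $10,592.50 + $8,849.75 = $124,762.25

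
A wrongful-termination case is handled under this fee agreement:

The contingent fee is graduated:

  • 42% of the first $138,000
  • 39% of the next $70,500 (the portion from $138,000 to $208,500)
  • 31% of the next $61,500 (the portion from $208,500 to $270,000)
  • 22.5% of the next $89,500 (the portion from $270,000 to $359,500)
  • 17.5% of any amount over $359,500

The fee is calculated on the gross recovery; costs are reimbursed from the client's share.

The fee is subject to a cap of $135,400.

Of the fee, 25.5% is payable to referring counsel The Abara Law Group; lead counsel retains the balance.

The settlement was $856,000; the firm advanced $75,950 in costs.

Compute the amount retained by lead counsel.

$100,873.00

Fee base is the gross recovery, $856,000; costs are reimbursed separately.
First $138,000 at 42% = $57,960.00
Next $70,500 at 39% = $27,495.00
Next $61,500 at 31% = $19,065.00
Next $89,500 at 22.5% = $20,137.50
Remaining $496,500 at 17.5% = $86,887.50
Fee: $57,960.00 + $27,495.00 + $19,065.00 + $20,137.50 + $86,887.50 = $211,545.00
$211,545.00 exceeds the $135,400 cap, so the fee is capped at $135,400.00.
Referral share: 25.5% of $135,400.00 = $34,527.00; lead counsel retains $135,400.00 − $34,527.00 = $100,873.00.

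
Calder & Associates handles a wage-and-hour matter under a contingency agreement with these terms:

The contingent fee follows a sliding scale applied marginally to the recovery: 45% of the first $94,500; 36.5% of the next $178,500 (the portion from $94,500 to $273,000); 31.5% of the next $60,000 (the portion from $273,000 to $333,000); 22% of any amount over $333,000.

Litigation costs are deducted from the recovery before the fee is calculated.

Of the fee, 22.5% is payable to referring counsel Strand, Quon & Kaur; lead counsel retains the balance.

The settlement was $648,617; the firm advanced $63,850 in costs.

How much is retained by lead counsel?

$141,023.84

Fee base (net of costs): $648,617 − $63,850 = $584,767
First $94,500 at 45% = $42,525.00
Next $178,500 at 36.5% = $65,152.50
Next $60,000 at 31.5% = $18,900.00
Remaining $251,767 at 22% = $55,388.74
Fee: $42,525.00 + $65,152.50 + $18,900.00 + $55,388.74 = $181,966.24
Referral share: 22.5% of $181,966.24 = $40,942.40; lead counsel retains $181,966.24 − $40,942.40 = $141,023.84.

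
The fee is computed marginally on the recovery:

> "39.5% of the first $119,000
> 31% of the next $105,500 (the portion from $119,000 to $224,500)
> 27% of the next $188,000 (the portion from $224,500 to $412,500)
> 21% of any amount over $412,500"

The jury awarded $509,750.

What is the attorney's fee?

First $119,000 at 39.5% = $47,005.00
Next $105,500 at 31% = $32,705.00
Next $188,000 at 27% = $50,760.00
Remaining $97,250 at 21% = $20,422.50
Fee: $47,005.00 + $32,705.00 + $50,760.00 + $20,422.50 = $150,892.50

$150,892.50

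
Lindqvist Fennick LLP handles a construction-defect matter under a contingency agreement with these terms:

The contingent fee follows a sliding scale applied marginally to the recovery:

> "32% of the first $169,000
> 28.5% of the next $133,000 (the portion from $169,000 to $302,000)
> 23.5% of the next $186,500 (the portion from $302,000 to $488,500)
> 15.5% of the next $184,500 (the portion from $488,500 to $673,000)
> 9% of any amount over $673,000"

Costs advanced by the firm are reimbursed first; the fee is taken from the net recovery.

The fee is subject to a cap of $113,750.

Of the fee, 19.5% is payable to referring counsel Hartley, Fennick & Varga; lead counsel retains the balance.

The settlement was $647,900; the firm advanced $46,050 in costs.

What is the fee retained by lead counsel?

$91,568.75

Fee base (net of costs): $647,900 − $46,050 = $601,850
First $169,000 at 32% = $54,080.00
Next $133,000 at 28.5% = $37,905.00
Next $186,500 at 23.5% = $43,827.50
Remaining $113,350 at 15.5% = $17,569.25
Fee: $54,080.00 + $37,905.00 + $43,827.50 + $17,569.25 = $153,381.75
$153,381.75 exceeds the $113,750 cap, so the fee is capped at $113,750.00.
Referral share: 19.5% of $113,750.00 = $22,181.25; lead counsel retains $113,750.00 − $22,181.25 = $91,568.75.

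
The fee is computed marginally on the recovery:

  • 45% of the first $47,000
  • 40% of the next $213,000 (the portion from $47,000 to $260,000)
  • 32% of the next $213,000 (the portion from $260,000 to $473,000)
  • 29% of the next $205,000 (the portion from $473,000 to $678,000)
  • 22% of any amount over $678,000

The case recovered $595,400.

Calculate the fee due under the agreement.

$210,006.00

First $47,000 at 45% = $21,150.00
Next $213,000 at 40% = $85,200.00
Next $213,000 at 32% = $68,160.00
Remaining $122,400 at 29% = $35,496.00
Fee: $21,150.00 + $85,200.00 + $68,160.00 + $35,496.00 = $210,006.00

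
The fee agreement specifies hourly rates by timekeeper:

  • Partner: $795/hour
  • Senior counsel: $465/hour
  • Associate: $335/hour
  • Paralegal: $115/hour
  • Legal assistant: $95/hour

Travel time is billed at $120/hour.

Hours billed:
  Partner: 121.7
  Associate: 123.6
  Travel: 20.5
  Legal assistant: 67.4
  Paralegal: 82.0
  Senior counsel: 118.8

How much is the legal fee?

Partner: 121.7 × $795 = $96,751.50
Senior counsel: 118.8 × $465 = $55,242.00
Associate: 123.6 × $335 = $41,406.00
Paralegal: 82.0 × $115 = $9,430.00
Legal assistant: 67.4 × $95 = $6,403.00
Subtotal: $96,751.50 + $55,242.00 + $41,406.00 + $9,430.00 + $6,403.00 = $209,232.50
Travel: 20.5 × $120 = $2,460.00
Total: $209,232.50 + $2,460.00 = $211,692.50

$211,692.50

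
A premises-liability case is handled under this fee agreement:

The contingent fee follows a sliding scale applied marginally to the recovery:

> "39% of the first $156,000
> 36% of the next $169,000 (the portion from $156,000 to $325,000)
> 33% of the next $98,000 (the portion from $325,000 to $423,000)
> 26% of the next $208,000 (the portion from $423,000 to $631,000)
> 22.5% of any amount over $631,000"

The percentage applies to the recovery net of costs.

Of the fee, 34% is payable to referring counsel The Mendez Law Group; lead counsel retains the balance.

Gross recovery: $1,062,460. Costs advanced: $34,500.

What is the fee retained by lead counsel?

Fee base (net of costs): $1,062,460 − $34,500 = $1,027,960
First $156,000 at 39% = $60,840.00
Next $169,000 at 36% = $60,840.00
Next $98,000 at 33% = $32,340.00
Next $208,000 at 26% = $54,080.00
Remaining $396,960 at 22.5% = $89,316.00
Fee: $60,840.00 + $60,840.00 + $32,340.00 + $54,080.00 + $89,316.00 = $297,416.00
Referral share: 34% of $297,416.00 = $101,121.44; lead counsel retains $297,416.00 − $101,121.44 = $196,294.56.

$196,294.56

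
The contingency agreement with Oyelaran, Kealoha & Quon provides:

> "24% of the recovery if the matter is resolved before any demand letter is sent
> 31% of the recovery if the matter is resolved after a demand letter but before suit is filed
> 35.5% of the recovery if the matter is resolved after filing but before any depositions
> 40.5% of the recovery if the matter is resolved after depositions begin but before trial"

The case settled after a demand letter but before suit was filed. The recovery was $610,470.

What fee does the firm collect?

$189,245.70

The matter settled after a demand letter but before suit was filed, so the 31% rate applies.
$610,470 × 31% = $189,245.70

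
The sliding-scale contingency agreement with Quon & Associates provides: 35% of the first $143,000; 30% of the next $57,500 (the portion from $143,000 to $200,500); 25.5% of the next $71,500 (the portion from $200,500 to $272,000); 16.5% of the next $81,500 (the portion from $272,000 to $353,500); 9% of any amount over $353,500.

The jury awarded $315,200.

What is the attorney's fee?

First $143,000 at 35% = $50,050.00
Next $57,500 at 30% = $17,250.00
Next $71,500 at 25.5% = $18,232.50
Remaining $43,200 at 16.5% = $7,128.00
Fee: $50,050.00 + $17,250.00 + $18,232.50 + $7,128.00 = $92,660.50

$92,660.50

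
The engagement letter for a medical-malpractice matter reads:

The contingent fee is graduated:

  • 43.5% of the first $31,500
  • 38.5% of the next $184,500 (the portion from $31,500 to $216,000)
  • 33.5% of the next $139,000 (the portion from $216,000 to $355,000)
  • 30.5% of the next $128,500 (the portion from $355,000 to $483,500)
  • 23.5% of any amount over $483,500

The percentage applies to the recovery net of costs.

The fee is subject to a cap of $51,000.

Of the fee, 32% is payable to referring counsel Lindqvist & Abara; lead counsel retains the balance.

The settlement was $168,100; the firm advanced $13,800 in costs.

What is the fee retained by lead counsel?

$34,680.00

Fee base (net of costs): $168,100 − $13,800 = $154,300
First $31,500 at 43.5% = $13,702.50
Remaining $122,800 at 38.5% = $47,278.00
Fee: $13,702.50 + $47,278.00 = $60,980.50
$60,980.50 exceeds the $51,000 cap, so the fee is capped at $51,000.00.
Referral share: 32% of $51,000.00 = $16,320.00; lead counsel retains $51,000.00 − $16,320.00 = $34,680.00.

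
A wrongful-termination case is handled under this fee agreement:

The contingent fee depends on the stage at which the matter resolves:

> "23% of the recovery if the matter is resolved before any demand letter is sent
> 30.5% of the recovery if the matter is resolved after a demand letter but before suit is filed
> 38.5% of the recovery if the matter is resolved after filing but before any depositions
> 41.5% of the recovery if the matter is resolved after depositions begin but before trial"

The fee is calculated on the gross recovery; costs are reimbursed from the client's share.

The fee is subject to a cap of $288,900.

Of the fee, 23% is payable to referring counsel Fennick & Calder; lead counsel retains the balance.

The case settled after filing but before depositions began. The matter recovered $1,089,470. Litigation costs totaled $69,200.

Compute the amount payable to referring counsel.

$66,447.00

Fee base is the gross recovery, $1,089,470; costs are reimbursed separately.
The matter settled after filing but before depositions began, so the 38.5% rate applies.
$1,089,470 × 38.5% = $419,445.95
$419,445.95 exceeds the $288,900 cap, so the fee is capped at $288,900.00.
Referral share: 23% of $288,900.00 = $66,447.00; lead counsel retains $288,900.00 − $66,447.00 = $222,453.00.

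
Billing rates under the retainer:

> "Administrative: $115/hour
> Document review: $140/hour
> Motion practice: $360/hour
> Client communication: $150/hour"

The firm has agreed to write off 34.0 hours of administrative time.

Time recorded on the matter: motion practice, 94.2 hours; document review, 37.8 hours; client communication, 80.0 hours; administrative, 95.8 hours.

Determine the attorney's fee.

Administrative: 95.8 × $115 = $11,017.00
Document review: 37.8 × $140 = $5,292.00
Motion practice: 94.2 × $360 = $33,912.00
Client communication: 80.0 × $150 = $12,000.00
Subtotal: $62,221.00
Write-off: 34.0 × $115 = $3,910.00
Total: $62,221.00 − $3,910.00 = $58,311.00

$58,311.00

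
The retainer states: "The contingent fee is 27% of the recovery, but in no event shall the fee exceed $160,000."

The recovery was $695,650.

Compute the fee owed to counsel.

27% of $695,650 = $187,825.50
That exceeds the $160,000 cap, so the fee is capped at $160,000.

$160,000.00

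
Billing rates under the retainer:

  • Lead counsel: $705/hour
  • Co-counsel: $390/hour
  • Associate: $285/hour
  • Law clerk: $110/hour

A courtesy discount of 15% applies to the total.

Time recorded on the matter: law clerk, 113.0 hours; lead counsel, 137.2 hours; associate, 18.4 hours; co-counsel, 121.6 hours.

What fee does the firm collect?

Lead counsel: 137.2 × $705 = $96,726.00
Co-counsel: 121.6 × $390 = $47,424.00
Associate: 18.4 × $285 = $5,244.00
Law clerk: 113.0 × $110 = $12,430.00
Subtotal: $161,824.00
Less 15% discount: −$24,273.60
Total: $161,824.00 − $24,273.60 = $137,550.40

$137,550.40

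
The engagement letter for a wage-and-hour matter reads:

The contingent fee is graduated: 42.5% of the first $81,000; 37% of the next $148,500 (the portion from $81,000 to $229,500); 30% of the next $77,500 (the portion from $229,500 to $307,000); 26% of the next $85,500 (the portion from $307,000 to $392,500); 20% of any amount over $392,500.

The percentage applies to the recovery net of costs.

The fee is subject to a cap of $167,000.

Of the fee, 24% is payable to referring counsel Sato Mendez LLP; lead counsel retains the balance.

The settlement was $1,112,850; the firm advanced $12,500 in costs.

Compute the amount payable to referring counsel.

$40,080.00

Fee base (net of costs): $1,112,850 − $12,500 = $1,100,350
First $81,000 at 42.5% = $34,425.00
Next $148,500 at 37% = $54,945.00
Next $77,500 at 30% = $23,250.00
Next $85,500 at 26% = $22,230.00
Remaining $707,850 at 20% = $141,570.00
Fee: $34,425.00 + $54,945.00 + $23,250.00 + $22,230.00 + $141,570.00 = $276,420.00
$276,420.00 exceeds the $167,000 cap, so the fee is capped at $167,000.00.
Referral share: 24% of $167,000.00 = $40,080.00; lead counsel retains $167,000.00 − $40,080.00 = $126,920.00.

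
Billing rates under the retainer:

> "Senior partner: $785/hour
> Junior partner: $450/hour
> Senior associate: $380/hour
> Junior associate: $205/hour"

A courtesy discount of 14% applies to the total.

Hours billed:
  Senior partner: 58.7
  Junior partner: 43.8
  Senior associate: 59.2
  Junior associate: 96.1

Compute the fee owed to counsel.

$92,867.96

Senior partner: 58.7 × $785 = $46,079.50
Junior partner: 43.8 × $450 = $19,710.00
Senior associate: 59.2 × $380 = $22,496.00
Junior associate: 96.1 × $205 = $19,700.50
Subtotal: $107,986.00
Less 14% discount: −$15,118.04
Total: $107,986.00 − $15,118.04 = $92,867.96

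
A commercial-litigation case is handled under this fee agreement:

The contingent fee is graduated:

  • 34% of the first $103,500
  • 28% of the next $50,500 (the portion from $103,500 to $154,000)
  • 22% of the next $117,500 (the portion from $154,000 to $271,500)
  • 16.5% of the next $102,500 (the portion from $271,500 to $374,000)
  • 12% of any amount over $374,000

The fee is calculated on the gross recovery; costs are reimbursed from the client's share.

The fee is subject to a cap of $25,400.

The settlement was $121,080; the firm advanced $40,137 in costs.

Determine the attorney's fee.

Fee base is the gross recovery, $121,080; costs are reimbursed separately.
First $103,500 at 34% = $35,190.00
Remaining $17,580 at 28% = $4,922.40
Fee: $35,190.00 + $4,922.40 = $40,112.40
$40,112.40 exceeds the $25,400 cap, so the fee is capped at $25,400.00.

$25,400.00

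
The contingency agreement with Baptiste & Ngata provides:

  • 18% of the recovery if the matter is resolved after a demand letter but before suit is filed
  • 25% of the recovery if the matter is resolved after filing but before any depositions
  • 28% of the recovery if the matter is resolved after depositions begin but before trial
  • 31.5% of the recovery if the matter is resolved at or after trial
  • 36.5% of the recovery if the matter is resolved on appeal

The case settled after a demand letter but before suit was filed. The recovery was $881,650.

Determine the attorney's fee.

The matter settled after a demand letter but before suit was filed, so the 18% rate applies.
$881,650 × 18% = $158,697.00

$158,697.00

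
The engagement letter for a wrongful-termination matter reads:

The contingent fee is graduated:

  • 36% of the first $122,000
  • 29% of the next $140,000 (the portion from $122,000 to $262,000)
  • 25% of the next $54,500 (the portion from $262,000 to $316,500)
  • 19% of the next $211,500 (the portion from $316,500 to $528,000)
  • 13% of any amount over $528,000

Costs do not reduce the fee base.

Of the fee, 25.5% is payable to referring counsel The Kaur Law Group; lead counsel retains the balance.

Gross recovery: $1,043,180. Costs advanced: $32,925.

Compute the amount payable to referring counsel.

Fee base is the gross recovery, $1,043,180; costs are reimbursed separately.
First $122,000 at 36% = $43,920.00
Next $140,000 at 29% = $40,600.00
Next $54,500 at 25% = $13,625.00
Next $211,500 at 19% = $40,185.00
Remaining $515,180 at 13% = $66,973.40
Fee: $43,920.00 + $40,600.00 + $13,625.00 + $40,185.00 + $66,973.40 = $205,303.40
Referral share: 25.5% of $205,303.40 = $52,352.37; lead counsel retains $205,303.40 − $52,352.37 = $152,951.03.

$52,352.37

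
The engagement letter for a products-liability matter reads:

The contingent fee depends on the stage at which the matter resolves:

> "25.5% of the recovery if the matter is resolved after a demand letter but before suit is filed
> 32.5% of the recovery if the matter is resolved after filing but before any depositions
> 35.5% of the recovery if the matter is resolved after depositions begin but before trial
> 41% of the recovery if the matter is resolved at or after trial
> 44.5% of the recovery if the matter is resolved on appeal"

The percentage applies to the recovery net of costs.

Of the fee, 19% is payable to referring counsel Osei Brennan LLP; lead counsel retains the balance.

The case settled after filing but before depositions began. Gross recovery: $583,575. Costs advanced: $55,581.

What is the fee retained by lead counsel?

$138,994.42

Fee base (net of costs): $583,575 − $55,581 = $527,994
The matter settled after filing but before depositions began, so the 32.5% rate applies.
$527,994 × 32.5% = $171,598.05
Referral share: 19% of $171,598.05 = $32,603.63; lead counsel retains $171,598.05 − $32,603.63 = $138,994.42.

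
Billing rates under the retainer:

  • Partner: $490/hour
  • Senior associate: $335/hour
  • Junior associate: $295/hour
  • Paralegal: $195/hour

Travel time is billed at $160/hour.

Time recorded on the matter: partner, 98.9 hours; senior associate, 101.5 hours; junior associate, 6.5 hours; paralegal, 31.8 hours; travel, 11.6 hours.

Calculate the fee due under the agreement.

$92,438.00

Partner: 98.9 × $490 = $48,461.00
Senior associate: 101.5 × $335 = $34,002.50
Junior associate: 6.5 × $295 = $1,917.50
Paralegal: 31.8 × $195 = $6,201.00
Subtotal: $48,461.00 + $34,002.50 + $1,917.50 + $6,201.00 = $90,582.00
Travel: 11.6 × $160 = $1,856.00
Total: $90,582.00 + $1,856.00 = $92,438.00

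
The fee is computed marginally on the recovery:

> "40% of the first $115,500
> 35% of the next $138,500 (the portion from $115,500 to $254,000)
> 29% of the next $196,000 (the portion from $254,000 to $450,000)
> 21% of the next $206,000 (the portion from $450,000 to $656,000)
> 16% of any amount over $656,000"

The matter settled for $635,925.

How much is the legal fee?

$190,559.25

First $115,500 at 40% = $46,200.00
Next $138,500 at 35% = $48,475.00
Next $196,000 at 29% = $56,840.00
Remaining $185,925 at 21% = $39,044.25
Fee: $46,200.00 + $48,475.00 + $56,840.00 + $39,044.25 = $190,559.25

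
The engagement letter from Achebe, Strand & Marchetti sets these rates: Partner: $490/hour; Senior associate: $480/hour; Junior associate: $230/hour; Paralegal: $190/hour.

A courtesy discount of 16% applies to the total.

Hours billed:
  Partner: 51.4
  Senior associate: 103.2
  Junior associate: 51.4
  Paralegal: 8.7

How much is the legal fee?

$74,085.48

Partner: 51.4 × $490 = $25,186.00
Senior associate: 103.2 × $480 = $49,536.00
Junior associate: 51.4 × $230 = $11,822.00
Paralegal: 8.7 × $190 = $1,653.00
Subtotal: $88,197.00
Less 16% discount: −$14,111.52
Total: $88,197.00 − $14,111.52 = $74,085.48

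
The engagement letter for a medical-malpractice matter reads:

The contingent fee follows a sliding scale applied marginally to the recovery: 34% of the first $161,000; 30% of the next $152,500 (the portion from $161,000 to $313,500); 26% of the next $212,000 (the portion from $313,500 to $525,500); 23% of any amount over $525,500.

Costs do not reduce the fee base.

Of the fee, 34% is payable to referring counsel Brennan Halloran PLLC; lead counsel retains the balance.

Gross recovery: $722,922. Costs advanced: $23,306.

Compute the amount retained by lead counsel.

$132,671.26

Fee base is the gross recovery, $722,922; costs are reimbursed separately.
First $161,000 at 34% = $54,740.00
Next $152,500 at 30% = $45,750.00
Next $212,000 at 26% = $55,120.00
Remaining $197,422 at 23% = $45,407.06
Fee: $54,740.00 + $45,750.00 + $55,120.00 + $45,407.06 = $201,017.06
Referral share: 34% of $201,017.06 = $68,345.80; lead counsel retains $201,017.06 − $68,345.80 = $132,671.26.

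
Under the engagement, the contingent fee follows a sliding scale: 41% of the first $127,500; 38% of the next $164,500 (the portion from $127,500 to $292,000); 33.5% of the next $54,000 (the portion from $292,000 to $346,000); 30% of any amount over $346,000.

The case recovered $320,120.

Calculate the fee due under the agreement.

First $127,500 at 41% = $52,275.00
Next $164,500 at 38% = $62,510.00
Remaining $28,120 at 33.5% = $9,420.20
Fee: $52,275.00 + $62,510.00 + $9,420.20 = $124,205.20

$124,205.20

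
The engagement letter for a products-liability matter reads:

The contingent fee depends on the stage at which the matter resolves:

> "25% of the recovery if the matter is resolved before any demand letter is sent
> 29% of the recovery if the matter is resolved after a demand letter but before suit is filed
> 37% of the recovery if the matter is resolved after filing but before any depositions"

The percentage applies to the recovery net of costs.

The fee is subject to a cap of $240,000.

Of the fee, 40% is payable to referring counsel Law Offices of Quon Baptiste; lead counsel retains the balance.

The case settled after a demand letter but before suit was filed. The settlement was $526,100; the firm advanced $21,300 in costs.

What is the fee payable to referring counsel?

Fee base (net of costs): $526,100 − $21,300 = $504,800
The matter settled after a demand letter but before suit was filed, so the 29% rate applies.
$504,800 × 29% = $146,392.00
$146,392.00 is under the $240,000 cap.
Referral share: 40% of $146,392.00 = $58,556.80; lead counsel retains $146,392.00 − $58,556.80 = $87,835.20.

$58,556.80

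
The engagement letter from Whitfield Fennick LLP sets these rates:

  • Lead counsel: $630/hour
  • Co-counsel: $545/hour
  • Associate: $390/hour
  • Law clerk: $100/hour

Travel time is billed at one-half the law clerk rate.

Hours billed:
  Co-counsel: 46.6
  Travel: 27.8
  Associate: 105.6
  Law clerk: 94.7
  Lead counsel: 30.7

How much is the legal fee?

Lead counsel: 30.7 × $630 = $19,341.00
Co-counsel: 46.6 × $545 = $25,397.00
Associate: 105.6 × $390 = $41,184.00
Law clerk: 94.7 × $100 = $9,470.00
Subtotal: $19,341.00 + $25,397.00 + $41,184.00 + $9,470.00 = $95,392.00
Travel: 27.8 × ($100 ÷ 2) = 27.8 × $50.00 = $1,390.00
Total: $95,392.00 + $1,390.00 = $96,782.00

$96,782.00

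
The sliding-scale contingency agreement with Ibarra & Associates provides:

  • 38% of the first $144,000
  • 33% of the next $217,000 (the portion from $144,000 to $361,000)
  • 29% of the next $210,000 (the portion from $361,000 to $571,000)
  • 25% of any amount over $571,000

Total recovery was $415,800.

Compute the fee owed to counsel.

First $144,000 at 38% = $54,720.00
Next $217,000 at 33% = $71,610.00
Remaining $54,800 at 29% = $15,892.00
Fee: $54,720.00 + $71,610.00 + $15,892.00 = $142,222.00

$142,222.00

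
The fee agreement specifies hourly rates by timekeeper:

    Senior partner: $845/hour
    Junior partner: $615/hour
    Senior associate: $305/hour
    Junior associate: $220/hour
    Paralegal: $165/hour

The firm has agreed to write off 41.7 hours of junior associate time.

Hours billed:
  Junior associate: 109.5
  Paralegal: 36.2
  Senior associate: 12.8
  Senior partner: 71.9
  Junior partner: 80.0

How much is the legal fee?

Senior partner: 71.9 × $845 = $60,755.50
Junior partner: 80.0 × $615 = $49,200.00
Senior associate: 12.8 × $305 = $3,904.00
Junior associate: 109.5 × $220 = $24,090.00
Paralegal: 36.2 × $165 = $5,973.00
Subtotal: $143,922.50
Write-off: 41.7 × $220 = $9,174.00
Total: $143,922.50 − $9,174.00 = $134,748.50

$134,748.50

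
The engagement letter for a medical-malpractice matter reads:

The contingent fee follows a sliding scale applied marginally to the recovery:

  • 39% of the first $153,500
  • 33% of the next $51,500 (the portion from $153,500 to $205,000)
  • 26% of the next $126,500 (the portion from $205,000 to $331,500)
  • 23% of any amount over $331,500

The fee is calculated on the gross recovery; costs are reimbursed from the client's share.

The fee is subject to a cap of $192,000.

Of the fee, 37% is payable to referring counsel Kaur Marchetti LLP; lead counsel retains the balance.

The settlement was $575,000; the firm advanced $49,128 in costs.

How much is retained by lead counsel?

Fee base is the gross recovery, $575,000; costs are reimbursed separately.
First $153,500 at 39% = $59,865.00
Next $51,500 at 33% = $16,995.00
Next $126,500 at 26% = $32,890.00
Remaining $243,500 at 23% = $56,005.00
Fee: $59,865.00 + $16,995.00 + $32,890.00 + $56,005.00 = $165,755.00
$165,755.00 is under the $192,000 cap.
Referral share: 37% of $165,755.00 = $61,329.35; lead counsel retains $165,755.00 − $61,329.35 = $104,425.65.

$104,425.65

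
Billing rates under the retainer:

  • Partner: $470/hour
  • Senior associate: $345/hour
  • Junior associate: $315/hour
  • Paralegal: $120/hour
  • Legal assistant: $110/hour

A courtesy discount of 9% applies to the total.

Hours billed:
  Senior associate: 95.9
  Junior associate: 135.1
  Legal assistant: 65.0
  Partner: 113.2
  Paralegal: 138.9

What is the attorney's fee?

Partner: 113.2 × $470 = $53,204.00
Senior associate: 95.9 × $345 = $33,085.50
Junior associate: 135.1 × $315 = $42,556.50
Paralegal: 138.9 × $120 = $16,668.00
Legal assistant: 65.0 × $110 = $7,150.00
Subtotal: $152,664.00
Less 9% discount: −$13,739.76
Total: $152,664.00 − $13,739.76 = $138,924.24

$138,924.24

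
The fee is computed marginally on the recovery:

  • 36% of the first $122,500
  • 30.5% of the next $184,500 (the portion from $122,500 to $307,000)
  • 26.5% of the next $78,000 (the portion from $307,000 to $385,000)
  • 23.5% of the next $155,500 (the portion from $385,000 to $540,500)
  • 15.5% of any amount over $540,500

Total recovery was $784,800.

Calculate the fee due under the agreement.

$195,451.50

First $122,500 at 36% = $44,100.00
Next $184,500 at 30.5% = $56,272.50
Next $78,000 at 26.5% = $20,670.00
Next $155,500 at 23.5% = $36,542.50
Remaining $244,300 at 15.5% = $37,866.50
Fee: $44,100.00 + $56,272.50 + $20,670.00 + $36,542.50 + $37,866.50 = $195,451.50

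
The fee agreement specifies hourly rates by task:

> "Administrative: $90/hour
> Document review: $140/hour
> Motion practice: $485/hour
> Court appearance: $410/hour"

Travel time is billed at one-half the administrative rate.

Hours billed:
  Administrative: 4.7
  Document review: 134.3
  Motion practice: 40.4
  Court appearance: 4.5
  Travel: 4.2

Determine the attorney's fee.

$40,853.00

Administrative: 4.7 × $90 = $423.00
Document review: 134.3 × $140 = $18,802.00
Motion practice: 40.4 × $485 = $19,594.00
Court appearance: 4.5 × $410 = $1,845.00
Subtotal: $423.00 + $18,802.00 + $19,594.00 + $1,845.00 = $40,664.00
Travel: 4.2 × ($90 ÷ 2) = 4.2 × $45.00 = $189.00
Total: $40,664.00 + $189.00 = $40,853.00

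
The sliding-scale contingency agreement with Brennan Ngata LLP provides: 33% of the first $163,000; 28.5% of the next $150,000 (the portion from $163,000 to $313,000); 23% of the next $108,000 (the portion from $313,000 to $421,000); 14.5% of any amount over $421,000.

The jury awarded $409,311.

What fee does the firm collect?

$118,691.53

First $163,000 at 33% = $53,790.00
Next $150,000 at 28.5% = $42,750.00
Remaining $96,311 at 23% = $22,151.53
Fee: $53,790.00 + $42,750.00 + $22,151.53 = $118,691.53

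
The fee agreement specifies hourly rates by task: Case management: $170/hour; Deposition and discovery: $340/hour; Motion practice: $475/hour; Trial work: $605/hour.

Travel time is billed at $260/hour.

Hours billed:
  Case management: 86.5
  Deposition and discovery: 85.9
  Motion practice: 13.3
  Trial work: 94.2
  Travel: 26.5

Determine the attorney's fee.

$114,109.50

Case management: 86.5 × $170 = $14,705.00
Deposition and discovery: 85.9 × $340 = $29,206.00
Motion practice: 13.3 × $475 = $6,317.50
Trial work: 94.2 × $605 = $56,991.00
Subtotal: $14,705.00 + $29,206.00 + $6,317.50 + $56,991.00 = $107,219.50
Travel: 26.5 × $260 = $6,890.00
Total: $107,219.50 + $6,890.00 = $114,109.50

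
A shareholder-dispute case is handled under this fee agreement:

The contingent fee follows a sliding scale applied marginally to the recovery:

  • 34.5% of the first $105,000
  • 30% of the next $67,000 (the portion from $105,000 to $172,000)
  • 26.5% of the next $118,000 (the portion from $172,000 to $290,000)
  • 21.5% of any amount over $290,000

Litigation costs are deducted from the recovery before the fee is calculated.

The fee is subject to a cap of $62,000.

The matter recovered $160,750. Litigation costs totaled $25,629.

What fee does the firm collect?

Fee base (net of costs): $160,750 − $25,629 = $135,121
First $105,000 at 34.5% = $36,225.00
Remaining $30,121 at 30% = $9,036.30
Fee: $36,225.00 + $9,036.30 = $45,261.30
$45,261.30 is under the $62,000 cap.

$45,261.30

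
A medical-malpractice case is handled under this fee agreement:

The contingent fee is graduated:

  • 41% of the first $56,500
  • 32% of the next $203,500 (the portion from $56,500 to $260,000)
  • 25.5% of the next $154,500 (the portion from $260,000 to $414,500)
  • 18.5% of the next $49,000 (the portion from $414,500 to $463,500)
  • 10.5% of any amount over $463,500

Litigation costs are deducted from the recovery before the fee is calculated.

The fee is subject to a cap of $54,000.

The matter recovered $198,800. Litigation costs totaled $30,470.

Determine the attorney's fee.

Fee base (net of costs): $198,800 − $30,470 = $168,330
First $56,500 at 41% = $23,165.00
Remaining $111,830 at 32% = $35,785.60
Fee: $23,165.00 + $35,785.60 = $58,950.60
$58,950.60 exceeds the $54,000 cap, so the fee is capped at $54,000.00.

$54,000.00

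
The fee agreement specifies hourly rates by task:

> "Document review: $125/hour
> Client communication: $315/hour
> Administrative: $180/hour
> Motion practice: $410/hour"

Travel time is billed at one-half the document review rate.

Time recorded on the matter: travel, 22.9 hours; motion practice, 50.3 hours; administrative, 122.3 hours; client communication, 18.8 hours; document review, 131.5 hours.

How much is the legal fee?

Document review: 131.5 × $125 = $16,437.50
Client communication: 18.8 × $315 = $5,922.00
Administrative: 122.3 × $180 = $22,014.00
Motion practice: 50.3 × $410 = $20,623.00
Subtotal: $16,437.50 + $5,922.00 + $22,014.00 + $20,623.00 = $64,996.50
Travel: 22.9 × ($125 ÷ 2) = 22.9 × $62.50 = $1,431.25
Total: $64,996.50 + $1,431.25 = $66,427.75

$66,427.75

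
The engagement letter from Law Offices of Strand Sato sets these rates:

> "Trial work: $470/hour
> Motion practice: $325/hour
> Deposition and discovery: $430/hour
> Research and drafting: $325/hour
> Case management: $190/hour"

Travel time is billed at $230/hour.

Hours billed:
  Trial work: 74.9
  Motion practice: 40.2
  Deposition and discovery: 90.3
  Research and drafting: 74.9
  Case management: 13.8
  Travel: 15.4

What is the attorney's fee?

$117,603.50

Trial work: 74.9 × $470 = $35,203.00
Motion practice: 40.2 × $325 = $13,065.00
Deposition and discovery: 90.3 × $430 = $38,829.00
Research and drafting: 74.9 × $325 = $24,342.50
Case management: 13.8 × $190 = $2,622.00
Subtotal: $35,203.00 + $13,065.00 + $38,829.00 + $24,342.50 + $2,622.00 = $114,061.50
Travel: 15.4 × $230 = $3,542.00
Total: $114,061.50 + $3,542.00 = $117,603.50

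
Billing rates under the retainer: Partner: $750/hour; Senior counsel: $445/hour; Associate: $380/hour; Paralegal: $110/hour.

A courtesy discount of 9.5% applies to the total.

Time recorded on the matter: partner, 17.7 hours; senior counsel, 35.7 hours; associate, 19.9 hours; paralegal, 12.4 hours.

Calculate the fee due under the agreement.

$34,469.19

Partner: 17.7 × $750 = $13,275.00
Senior counsel: 35.7 × $445 = $15,886.50
Associate: 19.9 × $380 = $7,562.00
Paralegal: 12.4 × $110 = $1,364.00
Subtotal: $38,087.50
Less 9.5% discount: −$3,618.31
Total: $38,087.50 − $3,618.31 = $34,469.19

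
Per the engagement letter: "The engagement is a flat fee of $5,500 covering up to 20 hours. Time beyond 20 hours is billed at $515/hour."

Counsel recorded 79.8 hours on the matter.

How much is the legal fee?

Flat fee: $5,500.00
Excess hours: 79.8 − 20 = 59.8
Overrun: 59.8 × $515 = $30,797.00
Total: $5,500.00 + $30,797.00 = $36,297.00

$36,297.00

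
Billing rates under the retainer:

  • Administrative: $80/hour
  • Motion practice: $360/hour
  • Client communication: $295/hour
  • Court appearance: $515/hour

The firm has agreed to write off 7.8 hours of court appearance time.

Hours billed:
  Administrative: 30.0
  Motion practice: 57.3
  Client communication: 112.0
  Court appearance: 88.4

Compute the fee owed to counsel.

Administrative: 30.0 × $80 = $2,400.00
Motion practice: 57.3 × $360 = $20,628.00
Client communication: 112.0 × $295 = $33,040.00
Court appearance: 88.4 × $515 = $45,526.00
Subtotal: $101,594.00
Write-off: 7.8 × $515 = $4,017.00
Total: $101,594.00 − $4,017.00 = $97,577.00

$97,577.00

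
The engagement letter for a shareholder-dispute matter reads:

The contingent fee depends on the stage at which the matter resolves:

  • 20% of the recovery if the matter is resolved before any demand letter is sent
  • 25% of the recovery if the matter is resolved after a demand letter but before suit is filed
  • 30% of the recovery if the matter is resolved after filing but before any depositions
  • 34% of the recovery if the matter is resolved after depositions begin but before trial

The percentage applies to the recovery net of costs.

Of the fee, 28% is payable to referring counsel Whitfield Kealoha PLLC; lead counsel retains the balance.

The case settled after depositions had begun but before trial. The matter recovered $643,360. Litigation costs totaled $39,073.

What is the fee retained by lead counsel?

$147,929.46

Fee base (net of costs): $643,360 − $39,073 = $604,287
The matter settled after depositions had begun but before trial, so the 34% rate applies.
$604,287 × 34% = $205,457.58
Referral share: 28% of $205,457.58 = $57,528.12; lead counsel retains $205,457.58 − $57,528.12 = $147,929.46.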